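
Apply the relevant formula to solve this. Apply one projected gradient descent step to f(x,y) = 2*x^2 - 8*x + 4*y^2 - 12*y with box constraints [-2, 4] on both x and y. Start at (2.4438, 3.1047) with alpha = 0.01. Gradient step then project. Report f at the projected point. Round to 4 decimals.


Step 1: Compute gradient at (2.4438, 3.1047).
grad_x = 2*2*2.4438 - 8 = 1.7752
grad_y = 2*4*3.1047 - 12 = 12.8376
Step 2: Gradient step.
x_raw = 2.4438 - 0.01*1.7752 = 2.426
y_raw = 3.1047 - 0.01*12.8376 = 2.9763
Step 3: Project onto [-2, 4].
x_proj = clip(2.426) = 2.426
y_proj = clip(2.9763) = 2.9763
Step 4: Evaluate f.
f(2.426, 2.9763) = -7.9188


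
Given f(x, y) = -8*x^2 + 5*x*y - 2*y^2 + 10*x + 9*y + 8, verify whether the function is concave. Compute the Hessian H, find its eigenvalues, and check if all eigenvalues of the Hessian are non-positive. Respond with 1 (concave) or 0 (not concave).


The Hessian of f(x,y) = -8*x^2 + 5*x*y - 2*y^2 + 10*x + 9*y + 8 is:
H = [[-16, 5], [5, -4]]
Trace = -16 - 4 = -20
Determinant = -16*-4 - (5)^2 = 39
Discriminant = (-20)^2 - 4*39 = 244.0
Eigenvalues: lambda_1 = -17.8102, lambda_2 = -2.1898
The function is concave.

1


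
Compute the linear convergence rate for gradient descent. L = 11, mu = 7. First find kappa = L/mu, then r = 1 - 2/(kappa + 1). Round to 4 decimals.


Step 1: Compute the condition number.
kappa = L/mu = 11/7 = 1.5714
Step 2: Compute the convergence rate.
r = 1 - 2/(kappa + 1) = 1 - 2*mu/(L + mu) = (L - mu)/(L + mu) = 4/18 = 0.2222


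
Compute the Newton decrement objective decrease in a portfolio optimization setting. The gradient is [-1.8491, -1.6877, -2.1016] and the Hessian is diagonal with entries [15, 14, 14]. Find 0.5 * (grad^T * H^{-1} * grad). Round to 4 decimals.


Step 1: H is diagonal, so H^(-1) * g = [-0.1233, -0.1206, -0.1501].
Step 2: g^T H^(-1) g = sum_i g_i^2 / H_ii
  = (-1.8491)^2/15 + (-1.6877)^2/14 + (-2.1016)^2/14
  = 0.2279 + 0.2035 + 0.3155 = 0.7469
Step 3: Objective decrease = 0.5 * g^T H^(-1) g = 0.3734


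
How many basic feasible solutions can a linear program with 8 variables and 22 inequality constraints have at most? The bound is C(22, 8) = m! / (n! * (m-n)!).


Each vertex corresponds to some choice of n active constraints out of m, so the number of vertices is at most C(m, n) = m! / (n!(m-n)!).
m = 22, n = 8
Numerator: 22 * 21 * 20 * 19 * 18 * 17 * 16 * 15
Denominator: 8! = 40320
C(22, 8) = 319770


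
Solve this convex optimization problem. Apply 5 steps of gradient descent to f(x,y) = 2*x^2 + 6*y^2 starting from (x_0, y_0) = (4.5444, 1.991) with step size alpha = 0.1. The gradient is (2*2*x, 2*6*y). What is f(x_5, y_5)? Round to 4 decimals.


Gradient descent on f(x,y) = 2*x^2 + 6*y^2.
Starting point: (4.5444, 1.991), alpha = 0.1
Step 1: grad_x = 2*2*4.5444 = 18.1776, grad_y = 2*6*1.991 = 23.892
  x_1 = 4.5444 - 0.1*18.1776 = 2.7266
  y_1 = 1.991 - 0.1*23.892 = -0.3982
Step 2: grad_x = 2*2*2.7266 = 10.9066, grad_y = 2*6*-0.3982 = -4.7784
  x_2 = 2.7266 - 0.1*10.9066 = 1.636
  y_2 = -0.3982 - 0.1*-4.7784 = 0.0796
Step 3: grad_x = 2*2*1.636 = 6.5439, grad_y = 2*6*0.0796 = 0.9557
  x_3 = 1.636 - 0.1*6.5439 = 0.9816
  y_3 = 0.0796 - 0.1*0.9557 = -0.0159
Step 4: grad_x = 2*2*0.9816 = 3.9264, grad_y = 2*6*-0.0159 = -0.1911
  x_4 = 0.9816 - 0.1*3.9264 = 0.589
  y_4 = -0.0159 - 0.1*-0.1911 = 0.0032
Step 5: grad_x = 2*2*0.589 = 2.3558, grad_y = 2*6*0.0032 = 0.0382
  x_5 = 0.589 - 0.1*2.3558 = 0.3534
  y_5 = 0.0032 - 0.1*0.0382 = -0.0006
f(0.3534, -0.0006) = 2*0.3534^2 + 6*(-0.0006)^2 = 0.2497


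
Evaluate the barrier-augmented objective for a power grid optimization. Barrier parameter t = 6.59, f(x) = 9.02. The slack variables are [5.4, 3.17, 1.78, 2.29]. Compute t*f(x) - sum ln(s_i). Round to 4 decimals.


Step 1: Compute log-barrier.
ln values: [1.6864, 1.1537, 0.5766, 0.8286]
phi = -(1.6864 + 1.1537 + 0.5766 + 0.8286) = -4.2453
Step 2: Compute augmented objective.
t*f(x) = 6.59*9.02 = 59.4418
Total = 59.4418 - 4.2453 = 55.1965


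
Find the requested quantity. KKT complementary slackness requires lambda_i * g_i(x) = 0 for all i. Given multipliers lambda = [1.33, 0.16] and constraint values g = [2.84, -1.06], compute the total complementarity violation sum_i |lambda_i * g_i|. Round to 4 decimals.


KKT complementary slackness check:
lambda_1 * g_1 = 1.33 * 2.84 = 3.7772
lambda_2 * g_2 = 0.16 * -1.06 = -0.1696
Total violation = 3.7772 + 0.1696 = 3.9468


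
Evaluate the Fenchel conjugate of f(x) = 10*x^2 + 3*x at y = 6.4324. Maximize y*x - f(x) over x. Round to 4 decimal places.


f*(y) = sup_x {y*x - a*x^2 - b*x} = sup_x {(y-b)*x - a*x^2}
FOC: (y - b) - 2a*x = 0 => x* = (y - b)/(2a)
x* = (6.4324 - 3)/(2*10) = 0.1716
f*(6.4324) = (y-b)^2/(4a) = (6.4324 - 3)^2/(4*10)
= 11.7814/40 = 0.2945


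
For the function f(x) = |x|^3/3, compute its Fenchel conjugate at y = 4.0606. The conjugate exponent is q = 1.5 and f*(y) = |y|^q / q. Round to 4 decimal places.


The conjugate exponent q satisfies 1/p + 1/q = 1.
p = 3, so q = 3/(3 - 1) = 1.5
|y|^q = 4.0606^1.5 = 8.1825
f*(4.0606) = 8.1825 / 1.5 = 5.455


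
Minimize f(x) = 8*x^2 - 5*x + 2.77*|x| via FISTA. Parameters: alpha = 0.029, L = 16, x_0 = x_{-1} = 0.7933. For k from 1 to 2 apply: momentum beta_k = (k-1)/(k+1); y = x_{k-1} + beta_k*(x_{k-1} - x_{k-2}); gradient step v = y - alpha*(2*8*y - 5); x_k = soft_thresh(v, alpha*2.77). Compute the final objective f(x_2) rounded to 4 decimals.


FISTA on f(x) = 8*x^2 - 5*x + 2.77*|x|
L = 16, alpha = 0.029
Iteration 1: beta = 0.0, y = 0.7933 + 0.0*(0.7933 - 0.7933) = 0.7933
  grad(y) = 7.6928, v = y - alpha*grad = 0.5702
  prox(v) = soft_thresh(0.5702, 0.0803) = 0.4899
Iteration 2: beta = 0.3333, y = 0.4899 + 0.3333*(0.4899 - 0.7933) = 0.3887
  grad(y) = 1.2198, v = y - alpha*grad = 0.3534
  prox(v) = soft_thresh(0.3534, 0.0803) = 0.273
f(x_2) = 8*0.273^2 - 5*0.273 + 2.77*|0.273| = -0.0125


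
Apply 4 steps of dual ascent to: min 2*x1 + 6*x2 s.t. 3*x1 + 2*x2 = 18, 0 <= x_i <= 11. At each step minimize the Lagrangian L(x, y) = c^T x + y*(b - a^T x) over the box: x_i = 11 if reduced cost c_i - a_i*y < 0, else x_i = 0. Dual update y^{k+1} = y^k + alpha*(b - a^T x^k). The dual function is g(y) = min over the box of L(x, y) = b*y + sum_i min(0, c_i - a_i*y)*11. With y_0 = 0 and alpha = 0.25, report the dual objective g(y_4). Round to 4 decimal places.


Dual ascent for LP: min 2*x1 + 6*x2, 3*x1 + 2*x2 = 18, 0 <= x_i <= 11
Step 1: y^k = 0.0, reduced costs: (2.0, 6.0)
  x^k = (0.0, 0.0), subgradient = b - a^T x = 18.0
  y^{k+1} = 0.0 + 0.25*18.0 = 4.5
Step 2: y^k = 4.5, reduced costs: (-11.5, -3.0)
  x^k = (11.0, 11.0), subgradient = b - a^T x = -37.0
  y^{k+1} = 4.5 + 0.25*-37.0 = -4.75
Step 3: y^k = -4.75, reduced costs: (16.25, 15.5)
  x^k = (0.0, 0.0), subgradient = b - a^T x = 18.0
  y^{k+1} = -4.75 + 0.25*18.0 = -0.25
Step 4: y^k = -0.25, reduced costs: (2.75, 6.5)
  x^k = (0.0, 0.0), subgradient = b - a^T x = 18.0
  y^{k+1} = -0.25 + 0.25*18.0 = 4.25
Dual objective at y_4 = 4.25: reduced costs (-10.75, -2.5), box minimizer x = (11.0, 11.0)
g(y_4) = b*y + (c1 - a1*y)*x1 + (c2 - a2*y)*x2 = 18*4.25 + (-10.75)*11.0 + (-2.5)*11.0 = 76.5 - 118.25 - 27.5 = -69.25


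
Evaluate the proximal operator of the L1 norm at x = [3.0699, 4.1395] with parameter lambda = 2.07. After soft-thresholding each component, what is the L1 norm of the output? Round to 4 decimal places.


Soft-thresholding with lambda = 2.07:
prox(3.0699) = sign(3.0699)*max(|3.0699| - 2.07, 0) = 0.9999
prox(4.1395) = sign(4.1395)*max(|4.1395| - 2.07, 0) = 2.0695
prox(x) = [0.9999, 2.0695]
||prox(x)||_1 = 0.9999 + 2.0695 = 3.0694


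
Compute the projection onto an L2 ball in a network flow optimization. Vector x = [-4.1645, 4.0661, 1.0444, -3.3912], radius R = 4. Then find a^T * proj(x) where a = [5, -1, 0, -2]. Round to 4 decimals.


Step 1: Compute ||x|| (intermediates to 6 decimals).
||x|| = sqrt((-4.1645)^2 + 4.0661^2 + 1.0444^2 + (-3.3912)^2) = 6.816688
Step 2: Project.
Since ||x|| > R, scale = R/||x|| = 4/6.816688 = 0.586795, proj(x) = scale * x
proj(x) = [-2.443708, 2.385967, 0.612849, -1.989939]
Step 3: Dot product.
a^T * proj(x) = 5*(-2.443708) - 1*2.385967 + 0*0.612849 - 2*(-1.989939) = -10.6246


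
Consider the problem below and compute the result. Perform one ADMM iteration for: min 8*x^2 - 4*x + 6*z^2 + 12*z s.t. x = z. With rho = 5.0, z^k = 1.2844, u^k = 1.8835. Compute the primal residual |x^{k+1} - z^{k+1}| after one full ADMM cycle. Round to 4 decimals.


ADMM iteration with rho = 5.0, z^k = 1.2844, u^k = 1.8835
Step 1: x-update.
Minimize 8*x^2 - 4*x + (5.0/2)*(x - 1.2844 + 1.8835)^2
FOC: (2*8 + 5.0)*x = 4 + 5.0*(1.2844 - 1.8835)
x^{k+1} = 0.0478
Step 2: z-update.
Minimize 6*z^2 + 12*z + (5.0/2)*(0.0478 - z + 1.8835)^2
FOC: (2*6 + 5.0)*z = -12 + 5.0*(0.0478 + 1.8835)
z^{k+1} = -0.1378
Step 3: u-update.
u^{k+1} = 1.8835 + 0.0478 + 0.1378 = 2.0692
Step 4: Primal residual = |0.0478 + 0.1378| = 0.1857


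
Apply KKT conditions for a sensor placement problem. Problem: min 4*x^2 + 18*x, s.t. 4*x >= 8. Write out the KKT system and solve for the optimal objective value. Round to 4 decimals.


Step 1: Try lambda = 0 (constraint inactive).
x_unc = -18/(2*4) = -2.25
Check: 4*-2.25 = -9.0 < 8 -- violated!
Step 2: Constraint must be active: 4*x = 8
x* = 8/4 = 2.0
lambda = (2*4*2.0 + 18)/4 = 8.5
Step 3: Compute optimal value.
f(x*) = 4*2.0^2 + 18*2.0 = 52.0


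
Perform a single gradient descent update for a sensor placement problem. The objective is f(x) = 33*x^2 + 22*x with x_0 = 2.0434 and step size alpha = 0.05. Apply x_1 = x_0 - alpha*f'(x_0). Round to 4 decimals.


We compute the gradient at x_0 and apply the update.
f'(x) = 66*x + 22
f'(2.0434) = 66*2.0434 + 22 = 156.8644
x_1 = 2.0434 - 0.05*156.8644 = -5.7998


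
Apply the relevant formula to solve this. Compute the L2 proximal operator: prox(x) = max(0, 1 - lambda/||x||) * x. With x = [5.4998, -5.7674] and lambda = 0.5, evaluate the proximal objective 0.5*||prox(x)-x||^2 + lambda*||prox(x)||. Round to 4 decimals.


Step 1: Compute ||x||.
||x|| = 7.9694
Step 2: Compute scaling factor.
scale = max(0, 1 - 0.5/7.9694) = 0.9373
Step 3: prox(x) = [5.1547, -5.4056]
||prox(x)|| = 7.4694
Step 4: Proximal objective.
0.5*||prox-x||^2 = 0.125
lambda*||prox|| = 3.7347
Total = 3.8597


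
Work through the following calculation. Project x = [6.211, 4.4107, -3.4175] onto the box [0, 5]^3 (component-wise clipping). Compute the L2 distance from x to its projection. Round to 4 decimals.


Project each component onto [0, 5].
clip(6.211) = 5.0, clip(4.4107) = 4.4107, clip(-3.4175) = 0.0
Projection = [5.0, 4.4107, 0.0]
Squared diffs: [1.4665, 0.0, 11.6793]
Distance = sqrt(13.1458) = 3.6257


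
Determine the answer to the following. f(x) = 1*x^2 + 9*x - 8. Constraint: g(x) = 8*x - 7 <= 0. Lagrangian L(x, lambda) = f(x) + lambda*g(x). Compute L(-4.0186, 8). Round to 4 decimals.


Step 1: Evaluate f(x).
f(-4.0186) = 1*(-4.0186)^2 + 9*(-4.0186) - 8 = -28.0183
Step 2: Evaluate g(x).
g(-4.0186) = 8*-4.0186 - 7 = -39.1488
Step 3: Compute Lagrangian.
L = -28.0183 + 8*-39.1488 = -341.2087


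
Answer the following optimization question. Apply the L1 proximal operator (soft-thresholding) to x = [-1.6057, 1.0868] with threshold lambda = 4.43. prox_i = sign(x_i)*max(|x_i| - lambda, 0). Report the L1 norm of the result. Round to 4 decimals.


Soft-thresholding with lambda = 4.43:
prox(-1.6057) = sign(-1.6057)*max(|-1.6057| - 4.43, 0) = 0.0
prox(1.0868) = sign(1.0868)*max(|1.0868| - 4.43, 0) = 0.0
prox(x) = [0.0, 0.0]
||prox(x)||_1 = 0.0 + 0.0 = 0.0


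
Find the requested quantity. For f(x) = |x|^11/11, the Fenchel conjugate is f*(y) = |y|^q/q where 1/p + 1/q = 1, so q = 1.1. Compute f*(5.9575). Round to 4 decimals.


The conjugate exponent q satisfies 1/p + 1/q = 1.
p = 11, so q = 11/(11 - 1) = 1.1
|y|^q = 5.9575^1.1 = 7.1215
f*(5.9575) = 7.1215 / 1.1 = 6.4741


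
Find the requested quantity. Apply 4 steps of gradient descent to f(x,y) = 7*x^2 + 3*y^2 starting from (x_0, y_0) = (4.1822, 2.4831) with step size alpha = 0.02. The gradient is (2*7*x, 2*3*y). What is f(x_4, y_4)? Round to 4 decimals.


Gradient descent on f(x,y) = 7*x^2 + 3*y^2.
Starting point: (4.1822, 2.4831), alpha = 0.02
Step 1: grad_x = 2*7*4.1822 = 58.5508, grad_y = 2*3*2.4831 = 14.8986
  x_1 = 4.1822 - 0.02*58.5508 = 3.0112
  y_1 = 2.4831 - 0.02*14.8986 = 2.1851
Step 2: grad_x = 2*7*3.0112 = 42.1566, grad_y = 2*3*2.1851 = 13.1108
  x_2 = 3.0112 - 0.02*42.1566 = 2.1681
  y_2 = 2.1851 - 0.02*13.1108 = 1.9229
Step 3: grad_x = 2*7*2.1681 = 30.3527, grad_y = 2*3*1.9229 = 11.5375
  x_3 = 2.1681 - 0.02*30.3527 = 1.561
  y_3 = 1.9229 - 0.02*11.5375 = 1.6922
Step 4: grad_x = 2*7*1.561 = 21.854, grad_y = 2*3*1.6922 = 10.153
  x_4 = 1.561 - 0.02*21.854 = 1.1239
  y_4 = 1.6922 - 0.02*10.153 = 1.4891
f(1.1239, 1.4891) = 7*1.1239^2 + 3*1.4891^2 = 15.4946


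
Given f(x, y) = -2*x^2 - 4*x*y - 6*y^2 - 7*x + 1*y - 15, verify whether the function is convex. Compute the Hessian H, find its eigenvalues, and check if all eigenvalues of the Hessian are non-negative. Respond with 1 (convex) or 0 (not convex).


The Hessian of f(x,y) = -2*x^2 - 4*x*y - 6*y^2 - 7*x + 1*y - 15 is:
H = [[-4, -4], [-4, -12]]
Trace = -4 - 12 = -16
Determinant = -4*-12 - (-4)^2 = 32
Discriminant = (-16)^2 - 4*32 = 128.0
Eigenvalues: lambda_1 = -13.6569, lambda_2 = -2.3431
The function is not convex.

0


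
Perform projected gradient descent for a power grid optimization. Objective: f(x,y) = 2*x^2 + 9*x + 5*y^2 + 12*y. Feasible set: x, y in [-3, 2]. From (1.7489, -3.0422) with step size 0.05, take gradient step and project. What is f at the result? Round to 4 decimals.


Step 1: Compute gradient at (1.7489, -3.0422).
grad_x = 2*2*1.7489 + 9 = 15.9956
grad_y = 2*5*-3.0422 + 12 = -18.422
Step 2: Gradient step.
x_raw = 1.7489 - 0.05*15.9956 = 0.9491
y_raw = -3.0422 - 0.05*-18.422 = -2.1211
Step 3: Project onto [-3, 2].
x_proj = clip(0.9491) = 0.9491
y_proj = clip(-2.1211) = -2.1211
Step 4: Evaluate f.
f(0.9491, -2.1211) = 7.3859


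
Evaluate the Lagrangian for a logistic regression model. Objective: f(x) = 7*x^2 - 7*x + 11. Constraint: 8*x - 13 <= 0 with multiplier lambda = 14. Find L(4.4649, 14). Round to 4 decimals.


Step 1: Evaluate f(x).
f(4.4649) = 7*4.4649^2 - 7*4.4649 + 11 = 119.293
Step 2: Evaluate g(x).
g(4.4649) = 8*4.4649 - 13 = 22.7192
Step 3: Compute Lagrangian.
L = 119.293 + 14*22.7192 = 437.3618


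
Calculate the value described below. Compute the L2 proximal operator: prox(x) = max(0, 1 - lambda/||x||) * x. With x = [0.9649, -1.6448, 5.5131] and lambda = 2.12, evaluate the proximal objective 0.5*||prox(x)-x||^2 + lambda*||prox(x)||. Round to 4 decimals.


Step 1: Compute ||x||.
||x|| = 5.8336
Step 2: Compute scaling factor.
scale = max(0, 1 - 2.12/5.8336) = 0.6366
Step 3: prox(x) = [0.6142, -1.0471, 3.5096]
||prox(x)|| = 3.7136
Step 4: Proximal objective.
0.5*||prox-x||^2 = 2.2472
lambda*||prox|| = 7.8728
Total = 10.12


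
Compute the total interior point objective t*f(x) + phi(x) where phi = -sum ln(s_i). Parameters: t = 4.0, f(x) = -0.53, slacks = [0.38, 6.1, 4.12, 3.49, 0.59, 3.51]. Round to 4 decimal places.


Step 1: Compute log-barrier.
ln values: [-0.9676, 1.8083, 1.4159, 1.2499, -0.5276, 1.2556]
phi = -(-0.9676 + 1.8083 + 1.4159 + 1.2499 - 0.5276 + 1.2556) = -4.2344
Step 2: Compute augmented objective.
t*f(x) = 4.0*-0.53 = -2.12
Total = -2.12 - 4.2344 = -6.3544


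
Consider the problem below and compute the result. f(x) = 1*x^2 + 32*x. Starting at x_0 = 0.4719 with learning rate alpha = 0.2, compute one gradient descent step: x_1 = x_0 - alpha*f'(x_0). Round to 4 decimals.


We compute the gradient at x_0 and apply the update.
f'(x) = 2*x + 32
f'(0.4719) = 2*0.4719 + 32 = 32.9438
x_1 = 0.4719 - 0.2*32.9438 = -6.1169


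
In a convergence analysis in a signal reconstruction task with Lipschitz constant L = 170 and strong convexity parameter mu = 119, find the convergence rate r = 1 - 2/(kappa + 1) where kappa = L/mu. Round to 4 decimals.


Step 1: Compute the condition number.
kappa = L/mu = 170/119 = 1.4286
Step 2: Compute the convergence rate.
r = 1 - 2/(kappa + 1) = 1 - 2*mu/(L + mu) = (L - mu)/(L + mu) = 51/289 = 0.1765


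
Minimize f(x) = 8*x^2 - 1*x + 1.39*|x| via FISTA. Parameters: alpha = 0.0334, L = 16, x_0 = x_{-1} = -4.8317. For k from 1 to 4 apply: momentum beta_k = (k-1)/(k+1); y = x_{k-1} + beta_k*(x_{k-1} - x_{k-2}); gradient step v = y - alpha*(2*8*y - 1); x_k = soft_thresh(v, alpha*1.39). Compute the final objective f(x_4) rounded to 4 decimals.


FISTA on f(x) = 8*x^2 - 1*x + 1.39*|x|
L = 16, alpha = 0.0334
Iteration 1: beta = 0.0, y = -4.8317 + 0.0*(-4.8317 + 4.8317) = -4.8317
  grad(y) = -78.3072, v = y - alpha*grad = -2.2162
  prox(v) = soft_thresh(-2.2162, 0.0464) = -2.1698
Iteration 2: beta = 0.3333, y = -2.1698 + 0.3333*(-2.1698 + 4.8317) = -1.2825
  grad(y) = -21.5203, v = y - alpha*grad = -0.5637
  prox(v) = soft_thresh(-0.5637, 0.0464) = -0.5173
Iteration 3: beta = 0.5, y = -0.5173 + 0.5*(-0.5173 + 2.1698) = 0.3089
  grad(y) = 3.943, v = y - alpha*grad = 0.1772
  prox(v) = soft_thresh(0.1772, 0.0464) = 0.1308
Iteration 4: beta = 0.6, y = 0.1308 + 0.6*(0.1308 + 0.5173) = 0.5197
  grad(y) = 7.3151, v = y - alpha*grad = 0.2754
  prox(v) = soft_thresh(0.2754, 0.0464) = 0.2289
f(x_4) = 8*0.2289^2 - 1*0.2289 + 1.39*|0.2289| = 0.5086


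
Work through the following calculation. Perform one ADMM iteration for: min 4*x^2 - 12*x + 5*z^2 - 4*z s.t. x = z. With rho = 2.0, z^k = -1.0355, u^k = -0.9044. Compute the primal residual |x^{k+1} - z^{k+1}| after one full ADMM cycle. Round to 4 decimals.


ADMM iteration with rho = 2.0, z^k = -1.0355, u^k = -0.9044
Step 1: x-update.
Minimize 4*x^2 - 12*x + (2.0/2)*(x + 1.0355 - 0.9044)^2
FOC: (2*4 + 2.0)*x = 12 + 2.0*(-1.0355 + 0.9044)
x^{k+1} = 1.1738
Step 2: z-update.
Minimize 5*z^2 - 4*z + (2.0/2)*(1.1738 - z - 0.9044)^2
FOC: (2*5 + 2.0)*z = 4 + 2.0*(1.1738 - 0.9044)
z^{k+1} = 0.3782
Step 3: u-update.
u^{k+1} = -0.9044 + 1.1738 - 0.3782 = -0.1089
Step 4: Primal residual = |1.1738 - 0.3782| = 0.7956


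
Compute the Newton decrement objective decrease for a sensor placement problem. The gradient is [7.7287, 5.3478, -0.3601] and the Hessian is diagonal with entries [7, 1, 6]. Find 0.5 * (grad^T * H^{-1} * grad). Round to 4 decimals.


Step 1: H is diagonal, so H^(-1) * g = [1.1041, 5.3478, -0.06].
Step 2: g^T H^(-1) g = sum_i g_i^2 / H_ii
  = (7.7287)^2/7 + (5.3478)^2/1 + (-0.3601)^2/6
  = 8.5333 + 28.599 + 0.0216 = 37.1538
Step 3: Objective decrease = 0.5 * g^T H^(-1) g = 18.5769


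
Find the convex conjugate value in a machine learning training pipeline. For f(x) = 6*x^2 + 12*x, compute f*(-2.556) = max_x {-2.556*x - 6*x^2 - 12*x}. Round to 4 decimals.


f*(y) = sup_x {y*x - a*x^2 - b*x} = sup_x {(y-b)*x - a*x^2}
FOC: (y - b) - 2a*x = 0 => x* = (y - b)/(2a)
x* = (-2.556 - 12)/(2*6) = -1.213
f*(-2.556) = (y-b)^2/(4a) = (-2.556 - 12)^2/(4*6)
= 211.8771/24 = 8.8282


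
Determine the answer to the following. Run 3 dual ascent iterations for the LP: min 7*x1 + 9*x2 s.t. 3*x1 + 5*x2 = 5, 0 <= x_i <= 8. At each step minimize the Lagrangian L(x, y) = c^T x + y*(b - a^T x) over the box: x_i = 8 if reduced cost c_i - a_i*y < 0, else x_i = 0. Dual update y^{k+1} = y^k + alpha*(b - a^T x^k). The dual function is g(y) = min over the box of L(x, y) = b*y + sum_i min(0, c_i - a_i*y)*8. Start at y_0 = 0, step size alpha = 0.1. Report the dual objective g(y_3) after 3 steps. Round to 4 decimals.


Dual ascent for LP: min 7*x1 + 9*x2, 3*x1 + 5*x2 = 5, 0 <= x_i <= 8
Step 1: y^k = 0.0, reduced costs: (7.0, 9.0)
  x^k = (0.0, 0.0), subgradient = b - a^T x = 5.0
  y^{k+1} = 0.0 + 0.1*5.0 = 0.5
Step 2: y^k = 0.5, reduced costs: (5.5, 6.5)
  x^k = (0.0, 0.0), subgradient = b - a^T x = 5.0
  y^{k+1} = 0.5 + 0.1*5.0 = 1.0
Step 3: y^k = 1.0, reduced costs: (4.0, 4.0)
  x^k = (0.0, 0.0), subgradient = b - a^T x = 5.0
  y^{k+1} = 1.0 + 0.1*5.0 = 1.5
Dual objective at y_3 = 1.5: reduced costs (2.5, 1.5), box minimizer x = (0.0, 0.0)
g(y_3) = b*y + (c1 - a1*y)*x1 + (c2 - a2*y)*x2 = 5*1.5 + 2.5*0.0 + 1.5*0.0 = 7.5 + 0.0 + 0.0 = 7.5


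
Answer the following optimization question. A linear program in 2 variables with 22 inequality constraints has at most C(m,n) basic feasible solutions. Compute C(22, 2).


Each vertex corresponds to some choice of n active constraints out of m, so the number of vertices is at most C(m, n) = m! / (n!(m-n)!).
m = 22, n = 2
Numerator: 22 * 21
Denominator: 2! = 2
C(22, 2) = 231


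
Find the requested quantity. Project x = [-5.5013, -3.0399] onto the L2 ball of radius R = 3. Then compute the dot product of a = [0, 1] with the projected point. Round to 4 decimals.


Step 1: Compute ||x|| (intermediates to 6 decimals).
||x|| = sqrt((-5.5013)^2 + (-3.0399)^2) = 6.285324
Step 2: Project.
Since ||x|| > R, scale = R/||x|| = 3/6.285324 = 0.477302, proj(x) = scale * x
proj(x) = [-2.625781, -1.45095]
Step 3: Dot product.
a^T * proj(x) = 0*(-2.625781) + 1*(-1.45095) = -1.451


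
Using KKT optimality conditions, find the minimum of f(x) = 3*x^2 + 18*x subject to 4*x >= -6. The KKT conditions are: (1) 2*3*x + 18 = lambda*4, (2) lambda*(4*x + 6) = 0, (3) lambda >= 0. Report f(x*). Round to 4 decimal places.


Step 1: Try lambda = 0 (constraint inactive).
x_unc = -18/(2*3) = -3.0
Check: 4*-3.0 = -12.0 < -6 -- violated!
Step 2: Constraint must be active: 4*x = -6
x* = -6/4 = -1.5
lambda = (2*3*(-1.5) + 18)/4 = 2.25
Step 3: Compute optimal value.
f(x*) = 3*(-1.5)^2 + 18*(-1.5) = -20.25


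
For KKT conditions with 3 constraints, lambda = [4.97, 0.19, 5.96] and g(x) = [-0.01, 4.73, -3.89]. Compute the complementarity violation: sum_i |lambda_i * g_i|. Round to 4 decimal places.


KKT complementary slackness check:
lambda_1 * g_1 = 4.97 * -0.01 = -0.0497
lambda_2 * g_2 = 0.19 * 4.73 = 0.8987
lambda_3 * g_3 = 5.96 * -3.89 = -23.1844
Total violation = 0.0497 + 0.8987 + 23.1844 = 24.1328


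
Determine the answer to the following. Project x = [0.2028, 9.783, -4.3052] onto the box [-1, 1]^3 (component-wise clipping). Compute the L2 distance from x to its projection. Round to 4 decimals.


Project each component onto [-1, 1].
clip(0.2028) = 0.2028, clip(9.783) = 1.0, clip(-4.3052) = -1.0
Projection = [0.2028, 1.0, -1.0]
Squared diffs: [0.0, 77.1411, 10.9243]
Distance = sqrt(88.0654) = 9.3843


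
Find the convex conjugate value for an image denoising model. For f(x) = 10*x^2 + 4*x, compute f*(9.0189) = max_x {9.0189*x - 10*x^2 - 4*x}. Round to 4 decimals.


f*(y) = sup_x {y*x - a*x^2 - b*x} = sup_x {(y-b)*x - a*x^2}
FOC: (y - b) - 2a*x = 0 => x* = (y - b)/(2a)
x* = (9.0189 - 4)/(2*10) = 0.2509
f*(9.0189) = (y-b)^2/(4a) = (9.0189 - 4)^2/(4*10)
= 25.1894/40 = 0.6297


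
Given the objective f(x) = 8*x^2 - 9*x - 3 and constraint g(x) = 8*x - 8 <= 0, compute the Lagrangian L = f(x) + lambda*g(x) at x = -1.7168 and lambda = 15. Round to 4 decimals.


Step 1: Evaluate f(x).
f(-1.7168) = 8*(-1.7168)^2 - 9*(-1.7168) - 3 = 36.0304
Step 2: Evaluate g(x).
g(-1.7168) = 8*-1.7168 - 8 = -21.7344
Step 3: Compute Lagrangian.
L = 36.0304 + 15*-21.7344 = -289.9856


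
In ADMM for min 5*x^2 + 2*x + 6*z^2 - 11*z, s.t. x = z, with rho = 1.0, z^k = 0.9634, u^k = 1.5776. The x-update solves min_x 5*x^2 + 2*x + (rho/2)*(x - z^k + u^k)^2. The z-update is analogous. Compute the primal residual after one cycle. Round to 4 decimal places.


ADMM iteration with rho = 1.0, z^k = 0.9634, u^k = 1.5776
Step 1: x-update.
Minimize 5*x^2 + 2*x + (1.0/2)*(x - 0.9634 + 1.5776)^2
FOC: (2*5 + 1.0)*x = -2 + 1.0*(0.9634 - 1.5776)
x^{k+1} = -0.2377
Step 2: z-update.
Minimize 6*z^2 - 11*z + (1.0/2)*(-0.2377 - z + 1.5776)^2
FOC: (2*6 + 1.0)*z = 11 + 1.0*(-0.2377 + 1.5776)
z^{k+1} = 0.9492
Step 3: u-update.
u^{k+1} = 1.5776 - 0.2377 - 0.9492 = 0.3907
Step 4: Primal residual = |-0.2377 - 0.9492| = 1.1869


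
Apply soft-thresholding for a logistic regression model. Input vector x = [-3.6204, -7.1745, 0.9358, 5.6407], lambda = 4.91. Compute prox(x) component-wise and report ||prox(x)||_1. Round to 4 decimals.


Soft-thresholding with lambda = 4.91:
prox(-3.6204) = sign(-3.6204)*max(|-3.6204| - 4.91, 0) = 0.0
prox(-7.1745) = sign(-7.1745)*max(|-7.1745| - 4.91, 0) = -2.2645
prox(0.9358) = sign(0.9358)*max(|0.9358| - 4.91, 0) = 0.0
prox(5.6407) = sign(5.6407)*max(|5.6407| - 4.91, 0) = 0.7307
prox(x) = [0.0, -2.2645, 0.0, 0.7307]
||prox(x)||_1 = 0.0 + 2.2645 + 0.0 + 0.7307 = 2.9952


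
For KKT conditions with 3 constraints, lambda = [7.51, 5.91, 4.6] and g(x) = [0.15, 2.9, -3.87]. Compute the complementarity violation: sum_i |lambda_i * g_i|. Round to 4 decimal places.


KKT complementary slackness check:
lambda_1 * g_1 = 7.51 * 0.15 = 1.1265
lambda_2 * g_2 = 5.91 * 2.9 = 17.139
lambda_3 * g_3 = 4.6 * -3.87 = -17.802
Total violation = 1.1265 + 17.139 + 17.802 = 36.0675


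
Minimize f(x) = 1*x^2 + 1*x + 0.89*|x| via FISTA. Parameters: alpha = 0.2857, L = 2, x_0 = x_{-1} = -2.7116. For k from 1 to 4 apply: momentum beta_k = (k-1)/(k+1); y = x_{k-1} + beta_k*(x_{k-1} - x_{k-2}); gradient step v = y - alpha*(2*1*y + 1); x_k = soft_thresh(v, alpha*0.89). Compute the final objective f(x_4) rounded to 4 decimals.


FISTA on f(x) = 1*x^2 + 1*x + 0.89*|x|
L = 2, alpha = 0.2857
Iteration 1: beta = 0.0, y = -2.7116 + 0.0*(-2.7116 + 2.7116) = -2.7116
  grad(y) = -4.4232, v = y - alpha*grad = -1.4479
  prox(v) = soft_thresh(-1.4479, 0.2543) = -1.1936
Iteration 2: beta = 0.3333, y = -1.1936 + 0.3333*(-1.1936 + 2.7116) = -0.6876
  grad(y) = -0.3753, v = y - alpha*grad = -0.5804
  prox(v) = soft_thresh(-0.5804, 0.2543) = -0.3261
Iteration 3: beta = 0.5, y = -0.3261 + 0.5*(-0.3261 + 1.1936) = 0.1076
  grad(y) = 1.2152, v = y - alpha*grad = -0.2396
  prox(v) = soft_thresh(-0.2396, 0.2543) = 0.0
Iteration 4: beta = 0.6, y = 0.0 + 0.6*(0.0 + 0.3261) = 0.1957
  grad(y) = 1.3914, v = y - alpha*grad = -0.2018
  prox(v) = soft_thresh(-0.2018, 0.2543) = 0.0
f(x_4) = 1*0.0^2 + 1*0.0 + 0.89*|0.0| = 0.0


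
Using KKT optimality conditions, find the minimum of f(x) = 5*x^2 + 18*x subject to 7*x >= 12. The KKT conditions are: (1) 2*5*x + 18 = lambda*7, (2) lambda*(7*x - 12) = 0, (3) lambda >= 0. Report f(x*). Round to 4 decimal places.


Step 1: Try lambda = 0 (constraint inactive).
x_unc = -18/(2*5) = -1.8
Check: 7*-1.8 = -12.6 < 12 -- violated!
Step 2: Constraint must be active: 7*x = 12
x* = 12/7 = 1.7143 (rounded; the exact value 12/7 is used below)
lambda = (2*5*(12/7) + 18)/7 = 5.0204
Step 3: Compute optimal value.
f(x*) = 5*(12/7)^2 + 18*(12/7) = 45.551


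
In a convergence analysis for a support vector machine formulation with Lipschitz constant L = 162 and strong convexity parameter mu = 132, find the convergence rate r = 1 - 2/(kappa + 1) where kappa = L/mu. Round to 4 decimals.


Step 1: Compute the condition number.
kappa = L/mu = 162/132 = 1.2273
Step 2: Compute the convergence rate.
r = 1 - 2/(kappa + 1) = 1 - 2*mu/(L + mu) = (L - mu)/(L + mu) = 30/294 = 0.102


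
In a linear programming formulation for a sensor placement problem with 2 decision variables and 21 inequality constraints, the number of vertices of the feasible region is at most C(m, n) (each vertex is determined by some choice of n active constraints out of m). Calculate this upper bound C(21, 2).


Each vertex corresponds to some choice of n active constraints out of m, so the number of vertices is at most C(m, n) = m! / (n!(m-n)!).
m = 21, n = 2
Numerator: 21 * 20
Denominator: 2! = 2
C(21, 2) = 210


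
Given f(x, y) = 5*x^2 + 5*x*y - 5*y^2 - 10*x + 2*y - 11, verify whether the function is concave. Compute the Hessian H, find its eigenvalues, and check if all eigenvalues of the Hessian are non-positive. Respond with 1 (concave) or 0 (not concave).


The Hessian of f(x,y) = 5*x^2 + 5*x*y - 5*y^2 - 10*x + 2*y - 11 is:
H = [[10, 5], [5, -10]]
Trace = 10 - 10 = 0
Determinant = 10*-10 - (5)^2 = -125
Discriminant = (0)^2 - 4*-125 = 500.0
Eigenvalues: lambda_1 = -11.1803, lambda_2 = 11.1803
The function is not concave.

0


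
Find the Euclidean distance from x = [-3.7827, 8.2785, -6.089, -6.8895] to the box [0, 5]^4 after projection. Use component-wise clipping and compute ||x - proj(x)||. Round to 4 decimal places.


Project each component onto [0, 5].
clip(-3.7827) = 0.0, clip(8.2785) = 5.0, clip(-6.089) = 0.0, clip(-6.8895) = 0.0
Projection = [0.0, 5.0, 0.0, 0.0]
Squared diffs: [14.3088, 10.7486, 37.0759, 47.4652]
Distance = sqrt(109.5985) = 10.4689


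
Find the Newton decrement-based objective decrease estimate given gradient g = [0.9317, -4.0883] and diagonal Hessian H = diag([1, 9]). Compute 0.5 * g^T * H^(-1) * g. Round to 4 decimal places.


Step 1: H is diagonal, so H^(-1) * g = [0.9317, -0.4543].
Step 2: g^T H^(-1) g = sum_i g_i^2 / H_ii
  = (0.9317)^2/1 + (-4.0883)^2/9
  = 0.8681 + 1.8571 = 2.7252
Step 3: Objective decrease = 0.5 * g^T H^(-1) g = 1.3626


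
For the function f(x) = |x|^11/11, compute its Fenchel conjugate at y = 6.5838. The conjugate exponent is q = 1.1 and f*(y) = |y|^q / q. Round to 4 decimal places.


The conjugate exponent q satisfies 1/p + 1/q = 1.
p = 11, so q = 11/(11 - 1) = 1.1
|y|^q = 6.5838^1.1 = 7.9492
f*(6.5838) = 7.9492 / 1.1 = 7.2266


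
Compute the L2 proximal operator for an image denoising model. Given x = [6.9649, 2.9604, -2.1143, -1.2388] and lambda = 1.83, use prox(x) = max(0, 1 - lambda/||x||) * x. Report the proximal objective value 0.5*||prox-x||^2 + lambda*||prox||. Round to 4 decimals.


Step 1: Compute ||x||.
||x|| = 7.9548
Step 2: Compute scaling factor.
scale = max(0, 1 - 1.83/7.9548) = 0.7699
Step 3: prox(x) = [5.3626, 2.2794, -1.6279, -0.9538]
||prox(x)|| = 6.1248
Step 4: Proximal objective.
0.5*||prox-x||^2 = 1.6745
lambda*||prox|| = 11.2084
Total = 12.8828


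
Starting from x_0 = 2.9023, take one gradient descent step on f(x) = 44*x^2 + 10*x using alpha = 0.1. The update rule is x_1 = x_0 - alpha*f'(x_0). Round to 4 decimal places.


We compute the gradient at x_0 and apply the update.
f'(x) = 88*x + 10
f'(2.9023) = 88*2.9023 + 10 = 265.4024
x_1 = 2.9023 - 0.1*265.4024 = -23.6379


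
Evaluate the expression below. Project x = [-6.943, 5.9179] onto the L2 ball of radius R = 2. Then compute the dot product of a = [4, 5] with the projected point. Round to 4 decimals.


Step 1: Compute ||x|| (intermediates to 6 decimals).
||x|| = sqrt((-6.943)^2 + 5.9179^2) = 9.122872
Step 2: Project.
Since ||x|| > R, scale = R/||x|| = 2/9.122872 = 0.219229, proj(x) = scale * x
proj(x) = [-1.522107, 1.297375]
Step 3: Dot product.
a^T * proj(x) = 4*(-1.522107) + 5*1.297375 = 0.3984


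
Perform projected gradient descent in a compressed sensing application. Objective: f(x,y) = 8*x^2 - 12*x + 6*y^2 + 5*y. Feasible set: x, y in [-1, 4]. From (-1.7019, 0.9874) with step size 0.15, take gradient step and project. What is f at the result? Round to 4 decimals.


Step 1: Compute gradient at (-1.7019, 0.9874).
grad_x = 2*8*-1.7019 - 12 = -39.2304
grad_y = 2*6*0.9874 + 5 = 16.8488
Step 2: Gradient step.
x_raw = -1.7019 - 0.15*-39.2304 = 4.1827
y_raw = 0.9874 - 0.15*16.8488 = -1.5399
Step 3: Project onto [-1, 4].
x_proj = clip(4.1827) = 4.0
y_proj = clip(-1.5399) = -1.0
Step 4: Evaluate f.
f(4.0, -1.0) = 81.0


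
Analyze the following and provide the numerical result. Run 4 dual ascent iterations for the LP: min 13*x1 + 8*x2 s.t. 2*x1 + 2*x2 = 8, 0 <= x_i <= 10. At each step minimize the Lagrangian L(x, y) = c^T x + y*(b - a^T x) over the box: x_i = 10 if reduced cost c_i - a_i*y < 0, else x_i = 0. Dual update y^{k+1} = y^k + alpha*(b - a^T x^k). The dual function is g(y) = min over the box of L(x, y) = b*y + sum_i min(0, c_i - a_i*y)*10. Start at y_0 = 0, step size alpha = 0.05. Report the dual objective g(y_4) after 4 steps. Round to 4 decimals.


Dual ascent for LP: min 13*x1 + 8*x2, 2*x1 + 2*x2 = 8, 0 <= x_i <= 10
Step 1: y^k = 0.0, reduced costs: (13.0, 8.0)
  x^k = (0.0, 0.0), subgradient = b - a^T x = 8.0
  y^{k+1} = 0.0 + 0.05*8.0 = 0.4
Step 2: y^k = 0.4, reduced costs: (12.2, 7.2)
  x^k = (0.0, 0.0), subgradient = b - a^T x = 8.0
  y^{k+1} = 0.4 + 0.05*8.0 = 0.8
Step 3: y^k = 0.8, reduced costs: (11.4, 6.4)
  x^k = (0.0, 0.0), subgradient = b - a^T x = 8.0
  y^{k+1} = 0.8 + 0.05*8.0 = 1.2
Step 4: y^k = 1.2, reduced costs: (10.6, 5.6)
  x^k = (0.0, 0.0), subgradient = b - a^T x = 8.0
  y^{k+1} = 1.2 + 0.05*8.0 = 1.6
Dual objective at y_4 = 1.6: reduced costs (9.8, 4.8), box minimizer x = (0.0, 0.0)
g(y_4) = b*y + (c1 - a1*y)*x1 + (c2 - a2*y)*x2 = 8*1.6 + 9.8*0.0 + 4.8*0.0 = 12.8 + 0.0 + 0.0 = 12.8


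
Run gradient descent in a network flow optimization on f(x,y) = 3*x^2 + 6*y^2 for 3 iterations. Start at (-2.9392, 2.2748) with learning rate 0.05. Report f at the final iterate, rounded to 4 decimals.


Gradient descent on f(x,y) = 3*x^2 + 6*y^2.
Starting point: (-2.9392, 2.2748), alpha = 0.05
Step 1: grad_x = 2*3*-2.9392 = -17.6352, grad_y = 2*6*2.2748 = 27.2976
  x_1 = -2.9392 - 0.05*-17.6352 = -2.0574
  y_1 = 2.2748 - 0.05*27.2976 = 0.9099
Step 2: grad_x = 2*3*-2.0574 = -12.3446, grad_y = 2*6*0.9099 = 10.919
  x_2 = -2.0574 - 0.05*-12.3446 = -1.4402
  y_2 = 0.9099 - 0.05*10.919 = 0.364
Step 3: grad_x = 2*3*-1.4402 = -8.6412, grad_y = 2*6*0.364 = 4.3676
  x_3 = -1.4402 - 0.05*-8.6412 = -1.0081
  y_3 = 0.364 - 0.05*4.3676 = 0.1456
f(-1.0081, 0.1456) = 3*(-1.0081)^2 + 6*0.1456^2 = 3.1762


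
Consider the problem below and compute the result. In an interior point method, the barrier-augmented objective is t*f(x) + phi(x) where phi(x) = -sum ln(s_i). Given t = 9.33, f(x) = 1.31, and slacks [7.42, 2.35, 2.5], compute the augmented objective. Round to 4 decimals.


Step 1: Compute log-barrier.
ln values: [2.0042, 0.8544, 0.9163]
phi = -(2.0042 + 0.8544 + 0.9163) = -3.7749
Step 2: Compute augmented objective.
t*f(x) = 9.33*1.31 = 12.2223
Total = 12.2223 - 3.7749 = 8.4474


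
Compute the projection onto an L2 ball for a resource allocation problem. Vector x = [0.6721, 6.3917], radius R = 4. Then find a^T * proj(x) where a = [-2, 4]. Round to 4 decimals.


Step 1: Compute ||x|| (intermediates to 6 decimals).
||x|| = sqrt(0.6721^2 + 6.3917^2) = 6.426939
Step 2: Project.
Since ||x|| > R, scale = R/||x|| = 4/6.426939 = 0.62238, proj(x) = scale * x
proj(x) = [0.418302, 3.978066]
Step 3: Dot product.
a^T * proj(x) = -2*0.418302 + 4*3.978066 = 15.0757


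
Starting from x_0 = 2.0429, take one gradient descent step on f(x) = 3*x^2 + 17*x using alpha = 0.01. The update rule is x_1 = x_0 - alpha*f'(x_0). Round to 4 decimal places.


We compute the gradient at x_0 and apply the update.
f'(x) = 6*x + 17
f'(2.0429) = 6*2.0429 + 17 = 29.2574
x_1 = 2.0429 - 0.01*29.2574 = 1.7503


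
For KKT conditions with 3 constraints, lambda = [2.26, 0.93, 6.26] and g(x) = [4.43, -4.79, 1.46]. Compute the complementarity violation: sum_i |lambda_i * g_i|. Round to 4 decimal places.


KKT complementary slackness check:
lambda_1 * g_1 = 2.26 * 4.43 = 10.0118
lambda_2 * g_2 = 0.93 * -4.79 = -4.4547
lambda_3 * g_3 = 6.26 * 1.46 = 9.1396
Total violation = 10.0118 + 4.4547 + 9.1396 = 23.6061


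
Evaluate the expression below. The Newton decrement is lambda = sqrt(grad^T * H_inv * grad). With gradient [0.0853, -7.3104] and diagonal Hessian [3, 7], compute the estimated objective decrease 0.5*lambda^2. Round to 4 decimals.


Step 1: H is diagonal, so H^(-1) * g = [0.0284, -1.0443].
Step 2: g^T H^(-1) g = sum_i g_i^2 / H_ii
  = (0.0853)^2/3 + (-7.3104)^2/7
  = 0.0024 + 7.6346 = 7.637
Step 3: Objective decrease = 0.5 * g^T H^(-1) g = 3.8185


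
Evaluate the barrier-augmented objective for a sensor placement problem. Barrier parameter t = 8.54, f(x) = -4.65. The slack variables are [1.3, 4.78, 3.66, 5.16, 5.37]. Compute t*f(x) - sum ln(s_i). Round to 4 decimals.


Step 1: Compute log-barrier.
ln values: [0.2624, 1.5644, 1.2975, 1.6409, 1.6808]
phi = -(0.2624 + 1.5644 + 1.2975 + 1.6409 + 1.6808) = -6.446
Step 2: Compute augmented objective.
t*f(x) = 8.54*-4.65 = -39.711
Total = -39.711 - 6.446 = -46.157


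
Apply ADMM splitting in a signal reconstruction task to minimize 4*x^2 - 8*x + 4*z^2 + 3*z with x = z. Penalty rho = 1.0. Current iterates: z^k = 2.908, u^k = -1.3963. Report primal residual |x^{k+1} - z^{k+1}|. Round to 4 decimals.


ADMM iteration with rho = 1.0, z^k = 2.908, u^k = -1.3963
Step 1: x-update.
Minimize 4*x^2 - 8*x + (1.0/2)*(x - 2.908 - 1.3963)^2
FOC: (2*4 + 1.0)*x = 8 + 1.0*(2.908 + 1.3963)
x^{k+1} = 1.3671
Step 2: z-update.
Minimize 4*z^2 + 3*z + (1.0/2)*(1.3671 - z - 1.3963)^2
FOC: (2*4 + 1.0)*z = -3 + 1.0*(1.3671 - 1.3963)
z^{k+1} = -0.3366
Step 3: u-update.
u^{k+1} = -1.3963 + 1.3671 + 0.3366 = 0.3074
Step 4: Primal residual = |1.3671 + 0.3366| = 1.7037


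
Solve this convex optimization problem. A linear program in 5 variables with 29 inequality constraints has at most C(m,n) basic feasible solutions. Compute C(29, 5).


Each vertex corresponds to some choice of n active constraints out of m, so the number of vertices is at most C(m, n) = m! / (n!(m-n)!).
m = 29, n = 5
Numerator: 29 * 28 * 27 * 26 * 25
Denominator: 5! = 120
C(29, 5) = 118755


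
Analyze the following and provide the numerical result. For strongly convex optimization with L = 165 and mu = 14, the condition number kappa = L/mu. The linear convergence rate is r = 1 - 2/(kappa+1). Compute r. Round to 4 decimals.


Step 1: Compute the condition number.
kappa = L/mu = 165/14 = 11.7857
Step 2: Compute the convergence rate.
r = 1 - 2/(kappa + 1) = 1 - 2*mu/(L + mu) = (L - mu)/(L + mu) = 151/179 = 0.8436


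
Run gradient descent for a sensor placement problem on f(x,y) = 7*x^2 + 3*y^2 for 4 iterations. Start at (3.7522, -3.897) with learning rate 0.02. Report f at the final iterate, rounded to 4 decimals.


Gradient descent on f(x,y) = 7*x^2 + 3*y^2.
Starting point: (3.7522, -3.897), alpha = 0.02
Step 1: grad_x = 2*7*3.7522 = 52.5308, grad_y = 2*3*-3.897 = -23.382
  x_1 = 3.7522 - 0.02*52.5308 = 2.7016
  y_1 = -3.897 - 0.02*-23.382 = -3.4294
Step 2: grad_x = 2*7*2.7016 = 37.8222, grad_y = 2*3*-3.4294 = -20.5762
  x_2 = 2.7016 - 0.02*37.8222 = 1.9451
  y_2 = -3.4294 - 0.02*-20.5762 = -3.0178
Step 3: grad_x = 2*7*1.9451 = 27.232, grad_y = 2*3*-3.0178 = -18.107
  x_3 = 1.9451 - 0.02*27.232 = 1.4005
  y_3 = -3.0178 - 0.02*-18.107 = -2.6557
Step 4: grad_x = 2*7*1.4005 = 19.607, grad_y = 2*3*-2.6557 = -15.9342
  x_4 = 1.4005 - 0.02*19.607 = 1.0084
  y_4 = -2.6557 - 0.02*-15.9342 = -2.337
f(1.0084, -2.337) = 7*1.0084^2 + 3*(-2.337)^2 = 23.5024


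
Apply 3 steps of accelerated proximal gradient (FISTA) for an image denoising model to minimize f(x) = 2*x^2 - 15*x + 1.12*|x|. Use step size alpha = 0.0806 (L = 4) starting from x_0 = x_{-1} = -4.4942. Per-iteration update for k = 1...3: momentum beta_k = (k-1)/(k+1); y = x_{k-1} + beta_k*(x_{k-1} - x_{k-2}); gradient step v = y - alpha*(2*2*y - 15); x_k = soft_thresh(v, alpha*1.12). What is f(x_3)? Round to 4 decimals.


FISTA on f(x) = 2*x^2 - 15*x + 1.12*|x|
L = 4, alpha = 0.0806
Iteration 1: beta = 0.0, y = -4.4942 + 0.0*(-4.4942 + 4.4942) = -4.4942
  grad(y) = -32.9768, v = y - alpha*grad = -1.8363
  prox(v) = soft_thresh(-1.8363, 0.0903) = -1.746
Iteration 2: beta = 0.3333, y = -1.746 + 0.3333*(-1.746 + 4.4942) = -0.8299
  grad(y) = -18.3197, v = y - alpha*grad = 0.6466
  prox(v) = soft_thresh(0.6466, 0.0903) = 0.5564
Iteration 3: beta = 0.5, y = 0.5564 + 0.5*(0.5564 + 1.746) = 1.7075
  grad(y) = -8.1698, v = y - alpha*grad = 2.366
  prox(v) = soft_thresh(2.366, 0.0903) = 2.2758
f(x_3) = 2*2.2758^2 - 15*2.2758 + 1.12*|2.2758| = -21.2294


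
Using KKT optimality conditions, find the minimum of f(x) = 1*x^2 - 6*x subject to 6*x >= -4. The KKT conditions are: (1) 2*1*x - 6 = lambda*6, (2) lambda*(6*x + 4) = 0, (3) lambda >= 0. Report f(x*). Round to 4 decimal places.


Step 1: Try lambda = 0 (constraint inactive).
Stationarity: 2*1*x - 6 = 0
x* = 6/(2*1) = 3.0
Check constraint: 6*3.0 = 18.0 >= -4 -- satisfied.
Step 2: Compute optimal value.
f(x*) = 1*3.0^2 - 6*3.0 = -9.0


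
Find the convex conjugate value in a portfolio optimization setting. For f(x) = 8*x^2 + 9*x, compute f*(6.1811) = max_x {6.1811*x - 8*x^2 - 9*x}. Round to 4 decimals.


f*(y) = sup_x {y*x - a*x^2 - b*x} = sup_x {(y-b)*x - a*x^2}
FOC: (y - b) - 2a*x = 0 => x* = (y - b)/(2a)
x* = (6.1811 - 9)/(2*8) = -0.1762
f*(6.1811) = (y-b)^2/(4a) = (6.1811 - 9)^2/(4*8)
= 7.9462/32 = 0.2483
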